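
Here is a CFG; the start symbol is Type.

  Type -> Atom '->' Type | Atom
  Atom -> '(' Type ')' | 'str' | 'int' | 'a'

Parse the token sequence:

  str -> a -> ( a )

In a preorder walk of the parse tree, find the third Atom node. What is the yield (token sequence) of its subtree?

( a )

[Type [Atom str] -> [Type [Atom a] -> [Type [Atom ( [Type [Atom a]] )]]]]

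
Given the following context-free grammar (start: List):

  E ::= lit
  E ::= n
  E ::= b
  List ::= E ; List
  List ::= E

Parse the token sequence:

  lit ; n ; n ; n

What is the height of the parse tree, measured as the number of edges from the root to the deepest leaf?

5

[List [E lit] ; [List [E n] ; [List [E n] ; [List [E n]]]]]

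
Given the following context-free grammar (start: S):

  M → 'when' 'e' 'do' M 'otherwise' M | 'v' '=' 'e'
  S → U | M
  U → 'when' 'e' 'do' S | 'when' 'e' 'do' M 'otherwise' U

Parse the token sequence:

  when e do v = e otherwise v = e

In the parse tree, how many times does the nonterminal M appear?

[S [M when e do [M v = e] otherwise [M v = e]]]

3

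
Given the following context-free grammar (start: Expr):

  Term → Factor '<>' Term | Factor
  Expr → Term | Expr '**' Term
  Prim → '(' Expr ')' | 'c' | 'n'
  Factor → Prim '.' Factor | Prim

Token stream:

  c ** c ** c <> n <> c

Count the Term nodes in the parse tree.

5

[Expr [Expr [Expr [Term [Factor [Prim c]]]] ** [Term [Factor [Prim c]]]] ** [Term [Factor [Prim c]] <> [Term [Factor [Prim n]] <> [Term [Factor [Prim c]]]]]]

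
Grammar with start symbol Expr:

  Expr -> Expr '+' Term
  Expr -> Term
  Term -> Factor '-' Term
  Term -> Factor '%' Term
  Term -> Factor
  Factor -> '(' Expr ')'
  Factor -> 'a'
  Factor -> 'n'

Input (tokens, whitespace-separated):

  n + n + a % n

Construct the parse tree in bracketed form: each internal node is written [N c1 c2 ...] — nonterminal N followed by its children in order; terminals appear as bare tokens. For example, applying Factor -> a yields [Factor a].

Expr
Expr + Term
Expr + Term + Term
Term + Term + Term
Factor + Term + Term
n + Term + Term
n + Factor + Term
n + n + Term
n + n + Factor % Term
n + n + a % Term
n + n + a % Factor
n + n + a % n

[Expr [Expr [Expr [Term [Factor n]]] + [Term [Factor n]]] + [Term [Factor a] % [Term [Factor n]]]]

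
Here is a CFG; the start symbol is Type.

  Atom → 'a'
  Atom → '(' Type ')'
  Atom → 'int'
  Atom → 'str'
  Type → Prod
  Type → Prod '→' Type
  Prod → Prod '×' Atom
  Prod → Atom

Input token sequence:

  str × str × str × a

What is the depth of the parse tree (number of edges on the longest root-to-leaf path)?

[Type [Prod [Prod [Prod [Prod [Atom str]] × [Atom str]] × [Atom str]] × [Atom a]]]

6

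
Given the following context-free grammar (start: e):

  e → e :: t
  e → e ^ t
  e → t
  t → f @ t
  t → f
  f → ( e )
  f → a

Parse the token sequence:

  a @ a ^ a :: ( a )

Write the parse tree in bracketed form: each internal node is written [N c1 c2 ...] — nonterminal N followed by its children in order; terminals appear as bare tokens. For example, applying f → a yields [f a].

[e [e [e [t [f a] @ [t [f a]]]] ^ [t [f a]]] :: [t [f ( [e [t [f a]]] )]]]

e
e :: t
e ^ t :: t
t ^ t :: t
f @ t ^ t :: t
a @ t ^ t :: t
a @ f ^ t :: t
a @ a ^ t :: t
a @ a ^ f :: t
a @ a ^ a :: t
a @ a ^ a :: f
a @ a ^ a :: ( e )
a @ a ^ a :: ( t )
a @ a ^ a :: ( f )
a @ a ^ a :: ( a )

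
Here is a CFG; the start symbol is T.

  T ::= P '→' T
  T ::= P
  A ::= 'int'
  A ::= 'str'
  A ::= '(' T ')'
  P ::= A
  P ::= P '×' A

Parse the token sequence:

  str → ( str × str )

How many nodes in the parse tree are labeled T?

3

[T [P [A str]] → [T [P [A ( [T [P [P [A str]] × [A str]]] )]]]]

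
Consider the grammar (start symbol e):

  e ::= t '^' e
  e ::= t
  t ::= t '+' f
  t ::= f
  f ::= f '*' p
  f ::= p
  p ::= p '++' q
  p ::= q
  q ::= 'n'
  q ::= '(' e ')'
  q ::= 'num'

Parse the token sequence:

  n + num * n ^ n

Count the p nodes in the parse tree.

[e [t [t [f [p [q n]]]] + [f [f [p [q num]]] * [p [q n]]]] ^ [e [t [f [p [q n]]]]]]

4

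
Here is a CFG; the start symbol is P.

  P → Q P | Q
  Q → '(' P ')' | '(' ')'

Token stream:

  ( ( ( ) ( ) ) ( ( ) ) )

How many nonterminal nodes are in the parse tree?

[P [Q ( [P [Q ( [P [Q ( )] [P [Q ( )]]] )] [P [Q ( [P [Q ( )]] )]]] )]]

12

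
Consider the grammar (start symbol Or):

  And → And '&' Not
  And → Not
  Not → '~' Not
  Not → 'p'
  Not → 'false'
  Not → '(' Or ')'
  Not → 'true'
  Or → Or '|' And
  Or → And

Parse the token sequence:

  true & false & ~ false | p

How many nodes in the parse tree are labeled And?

4

[Or [Or [And [And [And [Not true]] & [Not false]] & [Not ~ [Not false]]]] | [And [Not p]]]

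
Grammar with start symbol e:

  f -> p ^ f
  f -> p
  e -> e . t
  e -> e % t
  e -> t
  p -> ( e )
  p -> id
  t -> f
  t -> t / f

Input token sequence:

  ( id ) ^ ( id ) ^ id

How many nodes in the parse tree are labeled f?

[e [t [f [p ( [e [t [f [p id]]]] )] ^ [f [p ( [e [t [f [p id]]]] )] ^ [f [p id]]]]]]

5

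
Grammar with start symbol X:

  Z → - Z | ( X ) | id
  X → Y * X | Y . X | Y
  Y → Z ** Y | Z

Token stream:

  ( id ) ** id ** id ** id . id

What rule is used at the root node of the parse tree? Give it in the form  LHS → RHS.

X → Y . X

[X [Y [Z ( [X [Y [Z id]]] )] ** [Y [Z id] ** [Y [Z id] ** [Y [Z id]]]]] . [X [Y [Z id]]]]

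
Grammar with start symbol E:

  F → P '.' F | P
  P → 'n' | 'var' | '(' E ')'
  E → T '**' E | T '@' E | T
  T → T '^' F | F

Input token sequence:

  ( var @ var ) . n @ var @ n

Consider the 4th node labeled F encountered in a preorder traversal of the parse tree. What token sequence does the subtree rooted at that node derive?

n

[E [T [F [P ( [E [T [F [P var]]] @ [E [T [F [P var]]]]] )] . [F [P n]]]] @ [E [T [F [P var]]] @ [E [T [F [P n]]]]]]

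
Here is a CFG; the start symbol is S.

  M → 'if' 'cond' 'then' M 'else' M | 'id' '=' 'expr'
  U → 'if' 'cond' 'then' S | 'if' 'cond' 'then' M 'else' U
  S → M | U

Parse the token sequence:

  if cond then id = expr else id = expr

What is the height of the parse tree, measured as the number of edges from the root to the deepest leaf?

[S [M if cond then [M id = expr] else [M id = expr]]]

3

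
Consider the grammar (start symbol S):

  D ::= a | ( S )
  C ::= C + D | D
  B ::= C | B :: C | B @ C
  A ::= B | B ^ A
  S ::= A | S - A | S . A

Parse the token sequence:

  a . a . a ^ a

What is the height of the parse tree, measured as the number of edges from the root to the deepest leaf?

[S [S [S [A [B [C [D a]]]]] . [A [B [C [D a]]]]] . [A [B [C [D a]]] ^ [A [B [C [D a]]]]]]

7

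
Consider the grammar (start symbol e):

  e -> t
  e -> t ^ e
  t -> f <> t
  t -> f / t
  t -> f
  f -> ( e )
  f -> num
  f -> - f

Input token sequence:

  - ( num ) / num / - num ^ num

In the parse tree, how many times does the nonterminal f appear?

7

[e [t [f - [f ( [e [t [f num]]] )]] / [t [f num] / [t [f - [f num]]]]] ^ [e [t [f num]]]]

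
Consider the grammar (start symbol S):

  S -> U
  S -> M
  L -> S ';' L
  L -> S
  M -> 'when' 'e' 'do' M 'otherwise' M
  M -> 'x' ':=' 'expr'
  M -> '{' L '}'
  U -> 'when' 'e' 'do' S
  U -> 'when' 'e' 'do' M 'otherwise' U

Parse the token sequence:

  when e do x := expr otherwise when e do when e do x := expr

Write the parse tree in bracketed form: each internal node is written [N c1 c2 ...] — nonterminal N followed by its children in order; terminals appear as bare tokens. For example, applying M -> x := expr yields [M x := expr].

S
U
when e do M otherwise U
when e do x := expr otherwise U
when e do x := expr otherwise when e do S
when e do x := expr otherwise when e do U
when e do x := expr otherwise when e do when e do S
when e do x := expr otherwise when e do when e do M
when e do x := expr otherwise when e do when e do x := expr

[S [U when e do [M x := expr] otherwise [U when e do [S [U when e do [S [M x := expr]]]]]]]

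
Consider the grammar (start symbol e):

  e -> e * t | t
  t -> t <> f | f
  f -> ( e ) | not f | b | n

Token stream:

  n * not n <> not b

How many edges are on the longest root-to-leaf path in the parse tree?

5

[e [e [t [f n]]] * [t [t [f not [f n]]] <> [f not [f b]]]]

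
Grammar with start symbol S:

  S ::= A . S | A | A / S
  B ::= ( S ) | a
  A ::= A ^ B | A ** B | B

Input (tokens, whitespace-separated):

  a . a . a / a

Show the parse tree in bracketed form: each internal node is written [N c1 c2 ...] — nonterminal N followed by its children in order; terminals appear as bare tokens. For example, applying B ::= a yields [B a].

S
A . S
B . S
a . S
a . A . S
a . B . S
a . a . S
a . a . A / S
a . a . B / S
a . a . a / S
a . a . a / A
a . a . a / B
a . a . a / a

[S [A [B a]] . [S [A [B a]] . [S [A [B a]] / [S [A [B a]]]]]]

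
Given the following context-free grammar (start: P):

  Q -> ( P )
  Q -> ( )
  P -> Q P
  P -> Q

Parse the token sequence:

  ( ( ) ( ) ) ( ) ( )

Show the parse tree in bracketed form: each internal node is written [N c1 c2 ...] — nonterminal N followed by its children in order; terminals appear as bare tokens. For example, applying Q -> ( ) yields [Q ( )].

[P [Q ( [P [Q ( )] [P [Q ( )]]] )] [P [Q ( )] [P [Q ( )]]]]

P
Q P
( P ) P
( Q P ) P
( ( ) P ) P
( ( ) Q ) P
( ( ) ( ) ) P
( ( ) ( ) ) Q P
( ( ) ( ) ) ( ) P
( ( ) ( ) ) ( ) Q
( ( ) ( ) ) ( ) ( )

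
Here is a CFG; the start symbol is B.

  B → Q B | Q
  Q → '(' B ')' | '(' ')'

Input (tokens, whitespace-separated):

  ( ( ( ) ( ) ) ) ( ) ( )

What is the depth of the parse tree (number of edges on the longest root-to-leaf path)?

[B [Q ( [B [Q ( [B [Q ( )] [B [Q ( )]]] )]] )] [B [Q ( )] [B [Q ( )]]]]

7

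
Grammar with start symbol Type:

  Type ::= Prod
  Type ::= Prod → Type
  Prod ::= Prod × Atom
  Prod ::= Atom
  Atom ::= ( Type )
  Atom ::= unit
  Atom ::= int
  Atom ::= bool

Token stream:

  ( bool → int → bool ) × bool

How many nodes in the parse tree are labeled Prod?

5

[Type [Prod [Prod [Atom ( [Type [Prod [Atom bool]] → [Type [Prod [Atom int]] → [Type [Prod [Atom bool]]]]] )]] × [Atom bool]]]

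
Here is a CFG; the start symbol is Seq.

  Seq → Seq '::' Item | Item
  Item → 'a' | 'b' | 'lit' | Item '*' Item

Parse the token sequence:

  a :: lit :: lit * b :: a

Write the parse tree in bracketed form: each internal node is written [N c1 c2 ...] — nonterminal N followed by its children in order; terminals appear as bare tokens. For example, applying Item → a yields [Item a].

[Seq [Seq [Seq [Seq [Item a]] :: [Item lit]] :: [Item [Item lit] * [Item b]]] :: [Item a]]

Seq
Seq :: Item
Seq :: Item :: Item
Seq :: Item :: Item :: Item
Item :: Item :: Item :: Item
a :: Item :: Item :: Item
a :: lit :: Item :: Item
a :: lit :: Item * Item :: Item
a :: lit :: lit * Item :: Item
a :: lit :: lit * b :: Item
a :: lit :: lit * b :: a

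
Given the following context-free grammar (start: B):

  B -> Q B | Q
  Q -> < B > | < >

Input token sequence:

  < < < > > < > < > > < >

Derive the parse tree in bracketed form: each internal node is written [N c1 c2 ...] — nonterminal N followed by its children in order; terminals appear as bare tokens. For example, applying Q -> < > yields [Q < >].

[B [Q < [B [Q < [B [Q < >]] >] [B [Q < >] [B [Q < >]]]] >] [B [Q < >]]]

B
Q B
< B > B
< Q B > B
< < B > B > B
< < Q > B > B
< < < > > B > B
< < < > > Q B > B
< < < > > < > B > B
< < < > > < > Q > B
< < < > > < > < > > B
< < < > > < > < > > Q
< < < > > < > < > > < >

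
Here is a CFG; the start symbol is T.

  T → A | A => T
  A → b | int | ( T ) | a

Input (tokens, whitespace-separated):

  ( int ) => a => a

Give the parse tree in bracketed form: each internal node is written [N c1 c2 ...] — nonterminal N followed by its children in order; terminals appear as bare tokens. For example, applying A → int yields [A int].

[T [A ( [T [A int]] )] => [T [A a] => [T [A a]]]]

T
A => T
( T ) => T
( A ) => T
( int ) => T
( int ) => A => T
( int ) => a => T
( int ) => a => A
( int ) => a => a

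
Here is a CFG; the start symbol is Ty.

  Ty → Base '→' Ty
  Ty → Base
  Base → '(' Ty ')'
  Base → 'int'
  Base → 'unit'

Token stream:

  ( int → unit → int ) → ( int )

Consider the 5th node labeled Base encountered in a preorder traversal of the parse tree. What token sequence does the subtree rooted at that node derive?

( int )

[Ty [Base ( [Ty [Base int] → [Ty [Base unit] → [Ty [Base int]]]] )] → [Ty [Base ( [Ty [Base int]] )]]]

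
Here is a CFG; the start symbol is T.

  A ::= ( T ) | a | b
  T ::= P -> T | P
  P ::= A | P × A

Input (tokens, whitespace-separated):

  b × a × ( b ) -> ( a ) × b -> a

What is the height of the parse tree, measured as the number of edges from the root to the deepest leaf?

[T [P [P [P [A b]] × [A a]] × [A ( [T [P [A b]]] )]] -> [T [P [P [A ( [T [P [A a]]] )]] × [A b]] -> [T [P [A a]]]]]

8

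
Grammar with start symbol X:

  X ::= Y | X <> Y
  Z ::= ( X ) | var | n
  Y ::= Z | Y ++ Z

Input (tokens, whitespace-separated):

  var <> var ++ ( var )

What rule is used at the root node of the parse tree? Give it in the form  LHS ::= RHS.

X ::= X <> Y

[X [X [Y [Z var]]] <> [Y [Y [Z var]] ++ [Z ( [X [Y [Z var]]] )]]]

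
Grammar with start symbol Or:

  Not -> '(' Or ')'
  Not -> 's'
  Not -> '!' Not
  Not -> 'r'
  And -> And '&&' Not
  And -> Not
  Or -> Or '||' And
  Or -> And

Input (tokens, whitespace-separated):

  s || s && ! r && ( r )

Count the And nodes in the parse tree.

5

[Or [Or [And [Not s]]] || [And [And [And [Not s]] && [Not ! [Not r]]] && [Not ( [Or [And [Not r]]] )]]]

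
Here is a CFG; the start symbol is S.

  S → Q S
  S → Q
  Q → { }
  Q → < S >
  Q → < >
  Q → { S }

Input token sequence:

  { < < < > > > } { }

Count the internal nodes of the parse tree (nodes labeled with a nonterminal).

10

[S [Q { [S [Q < [S [Q < [S [Q < >]] >]] >]] }] [S [Q { }]]]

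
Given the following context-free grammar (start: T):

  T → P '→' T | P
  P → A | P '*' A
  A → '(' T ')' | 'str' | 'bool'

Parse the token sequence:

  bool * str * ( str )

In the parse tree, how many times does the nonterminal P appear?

4

[T [P [P [P [A bool]] * [A str]] * [A ( [T [P [A str]]] )]]]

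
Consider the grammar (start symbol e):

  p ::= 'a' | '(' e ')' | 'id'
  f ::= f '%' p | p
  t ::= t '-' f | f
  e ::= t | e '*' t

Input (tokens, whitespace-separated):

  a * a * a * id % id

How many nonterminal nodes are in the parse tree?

18

[e [e [e [e [t [f [p a]]]] * [t [f [p a]]]] * [t [f [p a]]]] * [t [f [f [p id]] % [p id]]]]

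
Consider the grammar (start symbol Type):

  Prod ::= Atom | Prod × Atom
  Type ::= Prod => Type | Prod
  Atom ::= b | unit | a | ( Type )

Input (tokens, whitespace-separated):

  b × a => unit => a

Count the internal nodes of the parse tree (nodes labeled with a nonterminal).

11

[Type [Prod [Prod [Atom b]] × [Atom a]] => [Type [Prod [Atom unit]] => [Type [Prod [Atom a]]]]]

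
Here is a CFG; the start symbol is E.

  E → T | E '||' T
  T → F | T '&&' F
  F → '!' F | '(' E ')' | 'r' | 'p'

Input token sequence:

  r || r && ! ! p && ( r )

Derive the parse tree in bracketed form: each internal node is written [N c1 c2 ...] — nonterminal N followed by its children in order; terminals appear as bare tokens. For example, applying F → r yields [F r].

[E [E [T [F r]]] || [T [T [T [F r]] && [F ! [F ! [F p]]]] && [F ( [E [T [F r]]] )]]]

E
E || T
T || T
F || T
r || T
r || T && F
r || T && F && F
r || F && F && F
r || r && F && F
r || r && ! F && F
r || r && ! ! F && F
r || r && ! ! p && F
r || r && ! ! p && ( E )
r || r && ! ! p && ( T )
r || r && ! ! p && ( F )
r || r && ! ! p && ( r )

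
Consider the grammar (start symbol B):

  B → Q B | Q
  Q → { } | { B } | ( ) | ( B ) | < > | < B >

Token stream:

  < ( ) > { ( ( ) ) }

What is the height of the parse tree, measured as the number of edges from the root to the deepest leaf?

7

[B [Q < [B [Q ( )]] >] [B [Q { [B [Q ( [B [Q ( )]] )]] }]]]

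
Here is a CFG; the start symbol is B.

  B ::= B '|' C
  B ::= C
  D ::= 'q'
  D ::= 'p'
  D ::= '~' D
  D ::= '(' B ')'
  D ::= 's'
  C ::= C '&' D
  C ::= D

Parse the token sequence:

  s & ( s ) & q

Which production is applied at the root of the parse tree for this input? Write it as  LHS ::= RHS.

[B [C [C [C [D s]] & [D ( [B [C [D s]]] )]] & [D q]]]

B ::= C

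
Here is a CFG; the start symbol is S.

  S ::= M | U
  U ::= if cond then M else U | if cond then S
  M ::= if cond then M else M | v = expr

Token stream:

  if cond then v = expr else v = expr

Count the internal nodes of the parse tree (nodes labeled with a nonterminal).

4

[S [M if cond then [M v = expr] else [M v = expr]]]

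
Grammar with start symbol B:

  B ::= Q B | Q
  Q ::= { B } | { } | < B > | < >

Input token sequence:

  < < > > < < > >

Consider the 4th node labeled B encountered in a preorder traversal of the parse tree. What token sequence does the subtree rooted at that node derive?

[B [Q < [B [Q < >]] >] [B [Q < [B [Q < >]] >]]]

< >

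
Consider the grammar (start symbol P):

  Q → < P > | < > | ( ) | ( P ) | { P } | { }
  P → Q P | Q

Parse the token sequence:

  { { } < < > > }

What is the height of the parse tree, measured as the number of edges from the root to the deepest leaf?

7

[P [Q { [P [Q { }] [P [Q < [P [Q < >]] >]]] }]]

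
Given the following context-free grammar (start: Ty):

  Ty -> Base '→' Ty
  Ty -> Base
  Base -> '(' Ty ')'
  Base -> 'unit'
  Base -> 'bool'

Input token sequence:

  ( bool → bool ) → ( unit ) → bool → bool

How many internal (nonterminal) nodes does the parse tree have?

[Ty [Base ( [Ty [Base bool] → [Ty [Base bool]]] )] → [Ty [Base ( [Ty [Base unit]] )] → [Ty [Base bool] → [Ty [Base bool]]]]]

14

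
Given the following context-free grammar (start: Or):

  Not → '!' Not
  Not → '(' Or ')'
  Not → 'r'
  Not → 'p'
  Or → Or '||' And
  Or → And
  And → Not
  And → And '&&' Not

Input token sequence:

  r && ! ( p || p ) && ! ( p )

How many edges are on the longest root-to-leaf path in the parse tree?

9

[Or [And [And [And [Not r]] && [Not ! [Not ( [Or [Or [And [Not p]]] || [And [Not p]]] )]]] && [Not ! [Not ( [Or [And [Not p]]] )]]]]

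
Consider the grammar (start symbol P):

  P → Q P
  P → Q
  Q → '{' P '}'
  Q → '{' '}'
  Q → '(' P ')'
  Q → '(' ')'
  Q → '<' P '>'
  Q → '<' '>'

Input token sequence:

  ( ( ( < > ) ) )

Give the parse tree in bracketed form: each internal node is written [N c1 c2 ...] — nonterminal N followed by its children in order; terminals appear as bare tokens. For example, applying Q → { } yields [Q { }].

[P [Q ( [P [Q ( [P [Q ( [P [Q < >]] )]] )]] )]]

P
Q
( P )
( Q )
( ( P ) )
( ( Q ) )
( ( ( P ) ) )
( ( ( Q ) ) )
( ( ( < > ) ) )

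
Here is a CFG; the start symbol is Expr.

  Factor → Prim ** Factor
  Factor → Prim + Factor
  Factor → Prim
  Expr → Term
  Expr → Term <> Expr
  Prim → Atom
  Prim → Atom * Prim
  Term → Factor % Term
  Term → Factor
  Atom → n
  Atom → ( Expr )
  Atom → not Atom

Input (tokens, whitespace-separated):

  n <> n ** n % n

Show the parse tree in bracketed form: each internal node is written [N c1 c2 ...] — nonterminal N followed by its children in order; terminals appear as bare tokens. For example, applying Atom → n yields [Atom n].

[Expr [Term [Factor [Prim [Atom n]]]] <> [Expr [Term [Factor [Prim [Atom n]] ** [Factor [Prim [Atom n]]]] % [Term [Factor [Prim [Atom n]]]]]]]

Expr
Term <> Expr
Factor <> Expr
Prim <> Expr
Atom <> Expr
n <> Expr
n <> Term
n <> Factor % Term
n <> Prim ** Factor % Term
n <> Atom ** Factor % Term
n <> n ** Factor % Term
n <> n ** Prim % Term
n <> n ** Atom % Term
n <> n ** n % Term
n <> n ** n % Factor
n <> n ** n % Prim
n <> n ** n % Atom
n <> n ** n % n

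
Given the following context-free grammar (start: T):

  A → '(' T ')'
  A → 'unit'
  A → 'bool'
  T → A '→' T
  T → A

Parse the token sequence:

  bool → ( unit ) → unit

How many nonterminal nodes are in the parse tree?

[T [A bool] → [T [A ( [T [A unit]] )] → [T [A unit]]]]

8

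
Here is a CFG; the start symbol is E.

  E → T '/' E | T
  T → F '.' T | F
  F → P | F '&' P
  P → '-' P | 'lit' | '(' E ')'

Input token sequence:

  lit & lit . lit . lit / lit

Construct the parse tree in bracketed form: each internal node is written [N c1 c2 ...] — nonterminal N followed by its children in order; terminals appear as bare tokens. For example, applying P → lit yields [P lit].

[E [T [F [F [P lit]] & [P lit]] . [T [F [P lit]] . [T [F [P lit]]]]] / [E [T [F [P lit]]]]]

E
T / E
F . T / E
F & P . T / E
P & P . T / E
lit & P . T / E
lit & lit . T / E
lit & lit . F . T / E
lit & lit . P . T / E
lit & lit . lit . T / E
lit & lit . lit . F / E
lit & lit . lit . P / E
lit & lit . lit . lit / E
lit & lit . lit . lit / T
lit & lit . lit . lit / F
lit & lit . lit . lit / P
lit & lit . lit . lit / lit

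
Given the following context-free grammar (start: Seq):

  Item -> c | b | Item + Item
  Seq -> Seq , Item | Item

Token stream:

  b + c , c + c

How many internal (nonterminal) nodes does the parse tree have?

8

[Seq [Seq [Item [Item b] + [Item c]]] , [Item [Item c] + [Item c]]]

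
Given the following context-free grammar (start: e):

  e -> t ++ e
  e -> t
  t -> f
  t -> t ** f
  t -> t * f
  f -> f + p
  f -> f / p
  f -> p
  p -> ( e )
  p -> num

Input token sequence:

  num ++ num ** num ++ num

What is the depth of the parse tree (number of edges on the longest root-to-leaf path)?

[e [t [f [p num]]] ++ [e [t [t [f [p num]]] ** [f [p num]]] ++ [e [t [f [p num]]]]]]

6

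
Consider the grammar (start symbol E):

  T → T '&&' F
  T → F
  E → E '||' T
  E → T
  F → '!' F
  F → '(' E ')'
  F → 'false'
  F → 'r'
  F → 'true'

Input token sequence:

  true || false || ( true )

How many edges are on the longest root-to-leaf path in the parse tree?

[E [E [E [T [F true]]] || [T [F false]]] || [T [F ( [E [T [F true]]] )]]]

6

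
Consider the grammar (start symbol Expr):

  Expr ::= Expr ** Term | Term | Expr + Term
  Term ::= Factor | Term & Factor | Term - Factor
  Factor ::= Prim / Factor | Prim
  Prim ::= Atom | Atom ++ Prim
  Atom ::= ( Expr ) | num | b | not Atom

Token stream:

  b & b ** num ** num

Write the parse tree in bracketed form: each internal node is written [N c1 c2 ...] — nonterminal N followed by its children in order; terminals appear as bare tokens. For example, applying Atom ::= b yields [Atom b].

[Expr [Expr [Expr [Term [Term [Factor [Prim [Atom b]]]] & [Factor [Prim [Atom b]]]]] ** [Term [Factor [Prim [Atom num]]]]] ** [Term [Factor [Prim [Atom num]]]]]

Expr
Expr ** Term
Expr ** Term ** Term
Term ** Term ** Term
Term & Factor ** Term ** Term
Factor & Factor ** Term ** Term
Prim & Factor ** Term ** Term
Atom & Factor ** Term ** Term
b & Factor ** Term ** Term
b & Prim ** Term ** Term
b & Atom ** Term ** Term
b & b ** Term ** Term
b & b ** Factor ** Term
b & b ** Prim ** Term
b & b ** Atom ** Term
b & b ** num ** Term
b & b ** num ** Factor
b & b ** num ** Prim
b & b ** num ** Atom
b & b ** num ** num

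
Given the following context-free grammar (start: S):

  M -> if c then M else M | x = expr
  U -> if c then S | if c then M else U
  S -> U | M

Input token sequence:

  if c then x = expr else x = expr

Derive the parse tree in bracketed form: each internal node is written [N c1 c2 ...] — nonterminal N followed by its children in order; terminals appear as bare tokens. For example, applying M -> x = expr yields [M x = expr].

[S [M if c then [M x = expr] else [M x = expr]]]

S
M
if c then M else M
if c then x = expr else M
if c then x = expr else x = expr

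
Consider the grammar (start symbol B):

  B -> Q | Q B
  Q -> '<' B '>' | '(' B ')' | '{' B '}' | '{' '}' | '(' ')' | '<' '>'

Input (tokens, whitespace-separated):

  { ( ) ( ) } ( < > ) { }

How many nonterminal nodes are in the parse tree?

12

[B [Q { [B [Q ( )] [B [Q ( )]]] }] [B [Q ( [B [Q < >]] )] [B [Q { }]]]]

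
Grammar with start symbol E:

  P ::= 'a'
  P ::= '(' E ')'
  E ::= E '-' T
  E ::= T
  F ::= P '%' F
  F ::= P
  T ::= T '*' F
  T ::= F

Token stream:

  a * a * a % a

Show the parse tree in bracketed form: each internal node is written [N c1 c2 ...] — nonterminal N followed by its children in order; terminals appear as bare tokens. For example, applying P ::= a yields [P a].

E
T
T * F
T * F * F
F * F * F
P * F * F
a * F * F
a * P * F
a * a * F
a * a * P % F
a * a * a % F
a * a * a % P
a * a * a % a

[E [T [T [T [F [P a]]] * [F [P a]]] * [F [P a] % [F [P a]]]]]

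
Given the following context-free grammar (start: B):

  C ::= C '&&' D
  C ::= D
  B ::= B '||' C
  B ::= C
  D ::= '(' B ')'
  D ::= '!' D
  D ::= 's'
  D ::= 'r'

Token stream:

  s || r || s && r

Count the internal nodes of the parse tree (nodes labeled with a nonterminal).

[B [B [B [C [D s]]] || [C [D r]]] || [C [C [D s]] && [D r]]]

11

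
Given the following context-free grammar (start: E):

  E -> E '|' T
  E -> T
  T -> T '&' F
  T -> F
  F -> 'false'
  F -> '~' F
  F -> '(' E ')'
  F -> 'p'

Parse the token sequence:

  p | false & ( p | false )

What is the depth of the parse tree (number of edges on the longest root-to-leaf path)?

7

[E [E [T [F p]]] | [T [T [F false]] & [F ( [E [E [T [F p]]] | [T [F false]]] )]]]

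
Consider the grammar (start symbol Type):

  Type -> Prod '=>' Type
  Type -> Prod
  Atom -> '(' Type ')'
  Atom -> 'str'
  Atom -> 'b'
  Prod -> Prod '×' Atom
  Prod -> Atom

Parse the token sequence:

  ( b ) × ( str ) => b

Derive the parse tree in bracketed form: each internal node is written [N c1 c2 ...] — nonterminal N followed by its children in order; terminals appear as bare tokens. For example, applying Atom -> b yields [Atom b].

[Type [Prod [Prod [Atom ( [Type [Prod [Atom b]]] )]] × [Atom ( [Type [Prod [Atom str]]] )]] => [Type [Prod [Atom b]]]]

Type
Prod => Type
Prod × Atom => Type
Atom × Atom => Type
( Type ) × Atom => Type
( Prod ) × Atom => Type
( Atom ) × Atom => Type
( b ) × Atom => Type
( b ) × ( Type ) => Type
( b ) × ( Prod ) => Type
( b ) × ( Atom ) => Type
( b ) × ( str ) => Type
( b ) × ( str ) => Prod
( b ) × ( str ) => Atom
( b ) × ( str ) => b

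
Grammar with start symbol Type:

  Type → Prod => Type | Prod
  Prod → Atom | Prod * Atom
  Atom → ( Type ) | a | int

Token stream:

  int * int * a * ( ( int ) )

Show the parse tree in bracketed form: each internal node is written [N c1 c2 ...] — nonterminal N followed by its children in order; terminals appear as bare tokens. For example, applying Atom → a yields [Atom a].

Type
Prod
Prod * Atom
Prod * Atom * Atom
Prod * Atom * Atom * Atom
Atom * Atom * Atom * Atom
int * Atom * Atom * Atom
int * int * Atom * Atom
int * int * a * Atom
int * int * a * ( Type )
int * int * a * ( Prod )
int * int * a * ( Atom )
int * int * a * ( ( Type ) )
int * int * a * ( ( Prod ) )
int * int * a * ( ( Atom ) )
int * int * a * ( ( int ) )

[Type [Prod [Prod [Prod [Prod [Atom int]] * [Atom int]] * [Atom a]] * [Atom ( [Type [Prod [Atom ( [Type [Prod [Atom int]]] )]]] )]]]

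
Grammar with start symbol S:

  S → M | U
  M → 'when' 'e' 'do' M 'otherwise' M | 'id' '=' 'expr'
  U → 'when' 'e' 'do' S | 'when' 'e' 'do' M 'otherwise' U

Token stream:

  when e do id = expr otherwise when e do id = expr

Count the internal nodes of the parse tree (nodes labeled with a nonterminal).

[S [U when e do [M id = expr] otherwise [U when e do [S [M id = expr]]]]]

6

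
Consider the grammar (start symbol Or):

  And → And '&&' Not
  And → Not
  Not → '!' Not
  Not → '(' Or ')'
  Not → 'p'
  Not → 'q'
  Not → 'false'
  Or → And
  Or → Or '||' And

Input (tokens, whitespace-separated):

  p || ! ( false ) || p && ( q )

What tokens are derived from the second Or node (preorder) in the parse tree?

[Or [Or [Or [And [Not p]]] || [And [Not ! [Not ( [Or [And [Not false]]] )]]]] || [And [And [Not p]] && [Not ( [Or [And [Not q]]] )]]]

p || ! ( false )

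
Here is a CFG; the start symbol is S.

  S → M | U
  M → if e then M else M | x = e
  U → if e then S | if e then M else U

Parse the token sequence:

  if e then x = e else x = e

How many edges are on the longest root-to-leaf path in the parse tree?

[S [M if e then [M x = e] else [M x = e]]]

3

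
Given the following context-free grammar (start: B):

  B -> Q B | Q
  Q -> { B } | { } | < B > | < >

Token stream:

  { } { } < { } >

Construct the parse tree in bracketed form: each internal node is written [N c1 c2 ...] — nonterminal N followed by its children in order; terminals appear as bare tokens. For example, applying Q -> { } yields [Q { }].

[B [Q { }] [B [Q { }] [B [Q < [B [Q { }]] >]]]]

B
Q B
{ } B
{ } Q B
{ } { } B
{ } { } Q
{ } { } < B >
{ } { } < Q >
{ } { } < { } >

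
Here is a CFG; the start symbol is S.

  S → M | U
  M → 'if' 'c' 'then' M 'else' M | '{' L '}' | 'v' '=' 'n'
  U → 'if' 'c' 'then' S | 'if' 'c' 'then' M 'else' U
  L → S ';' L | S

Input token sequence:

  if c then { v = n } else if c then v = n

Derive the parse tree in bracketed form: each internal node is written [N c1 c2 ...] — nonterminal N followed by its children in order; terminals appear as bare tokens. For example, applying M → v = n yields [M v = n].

S
U
if c then M else U
if c then { L } else U
if c then { S } else U
if c then { M } else U
if c then { v = n } else U
if c then { v = n } else if c then S
if c then { v = n } else if c then M
if c then { v = n } else if c then v = n

[S [U if c then [M { [L [S [M v = n]]] }] else [U if c then [S [M v = n]]]]]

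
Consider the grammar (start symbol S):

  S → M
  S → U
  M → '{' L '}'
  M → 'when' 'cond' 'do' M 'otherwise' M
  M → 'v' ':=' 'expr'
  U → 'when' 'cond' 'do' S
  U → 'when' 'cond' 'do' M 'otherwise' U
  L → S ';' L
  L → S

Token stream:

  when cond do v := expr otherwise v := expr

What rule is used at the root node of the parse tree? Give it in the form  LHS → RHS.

S → M

[S [M when cond do [M v := expr] otherwise [M v := expr]]]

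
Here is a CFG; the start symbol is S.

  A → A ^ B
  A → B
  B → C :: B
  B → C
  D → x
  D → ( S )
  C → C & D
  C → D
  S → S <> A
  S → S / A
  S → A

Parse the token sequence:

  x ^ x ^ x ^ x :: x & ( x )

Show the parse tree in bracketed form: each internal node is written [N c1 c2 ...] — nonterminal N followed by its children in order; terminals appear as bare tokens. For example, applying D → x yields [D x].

[S [A [A [A [A [B [C [D x]]]] ^ [B [C [D x]]]] ^ [B [C [D x]]]] ^ [B [C [D x]] :: [B [C [C [D x]] & [D ( [S [A [B [C [D x]]]]] )]]]]]]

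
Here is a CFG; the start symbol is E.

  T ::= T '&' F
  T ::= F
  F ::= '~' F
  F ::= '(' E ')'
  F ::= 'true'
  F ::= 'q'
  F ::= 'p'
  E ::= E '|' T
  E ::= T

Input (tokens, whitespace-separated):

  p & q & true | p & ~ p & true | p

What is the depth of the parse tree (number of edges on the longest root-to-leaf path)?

[E [E [E [T [T [T [F p]] & [F q]] & [F true]]] | [T [T [T [F p]] & [F ~ [F p]]] & [F true]]] | [T [F p]]]

7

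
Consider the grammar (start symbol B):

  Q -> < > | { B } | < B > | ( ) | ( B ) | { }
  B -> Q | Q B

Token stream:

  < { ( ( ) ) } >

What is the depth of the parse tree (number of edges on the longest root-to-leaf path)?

8

[B [Q < [B [Q { [B [Q ( [B [Q ( )]] )]] }]] >]]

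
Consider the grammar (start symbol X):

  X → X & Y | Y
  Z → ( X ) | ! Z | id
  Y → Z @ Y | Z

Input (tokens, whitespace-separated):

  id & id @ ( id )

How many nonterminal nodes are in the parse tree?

[X [X [Y [Z id]]] & [Y [Z id] @ [Y [Z ( [X [Y [Z id]]] )]]]]

11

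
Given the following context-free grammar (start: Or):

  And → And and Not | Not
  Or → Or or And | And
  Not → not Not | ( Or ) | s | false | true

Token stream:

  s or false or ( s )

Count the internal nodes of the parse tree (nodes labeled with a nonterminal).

12

[Or [Or [Or [And [Not s]]] or [And [Not false]]] or [And [Not ( [Or [And [Not s]]] )]]]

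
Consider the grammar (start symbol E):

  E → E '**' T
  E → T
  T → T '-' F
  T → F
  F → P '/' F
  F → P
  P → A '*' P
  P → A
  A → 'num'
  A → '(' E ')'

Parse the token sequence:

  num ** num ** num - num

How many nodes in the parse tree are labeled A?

4

[E [E [E [T [F [P [A num]]]]] ** [T [F [P [A num]]]]] ** [T [T [F [P [A num]]]] - [F [P [A num]]]]]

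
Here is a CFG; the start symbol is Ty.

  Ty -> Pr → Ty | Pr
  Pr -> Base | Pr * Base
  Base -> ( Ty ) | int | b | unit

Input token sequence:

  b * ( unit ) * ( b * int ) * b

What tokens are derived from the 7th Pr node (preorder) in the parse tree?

b

[Ty [Pr [Pr [Pr [Pr [Base b]] * [Base ( [Ty [Pr [Base unit]]] )]] * [Base ( [Ty [Pr [Pr [Base b]] * [Base int]]] )]] * [Base b]]]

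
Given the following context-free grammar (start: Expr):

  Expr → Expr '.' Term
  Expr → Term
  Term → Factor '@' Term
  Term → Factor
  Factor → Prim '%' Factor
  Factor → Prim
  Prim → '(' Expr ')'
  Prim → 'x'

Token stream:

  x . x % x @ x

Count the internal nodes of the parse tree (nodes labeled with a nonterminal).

13

[Expr [Expr [Term [Factor [Prim x]]]] . [Term [Factor [Prim x] % [Factor [Prim x]]] @ [Term [Factor [Prim x]]]]]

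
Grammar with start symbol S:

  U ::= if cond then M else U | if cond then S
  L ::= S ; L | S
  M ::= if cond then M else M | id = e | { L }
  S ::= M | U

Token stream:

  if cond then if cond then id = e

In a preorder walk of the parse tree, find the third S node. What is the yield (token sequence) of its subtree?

[S [U if cond then [S [U if cond then [S [M id = e]]]]]]

id = e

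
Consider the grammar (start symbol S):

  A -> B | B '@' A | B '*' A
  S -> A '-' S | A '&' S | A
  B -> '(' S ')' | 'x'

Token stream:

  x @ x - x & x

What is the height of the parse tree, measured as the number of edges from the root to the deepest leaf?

5

[S [A [B x] @ [A [B x]]] - [S [A [B x]] & [S [A [B x]]]]]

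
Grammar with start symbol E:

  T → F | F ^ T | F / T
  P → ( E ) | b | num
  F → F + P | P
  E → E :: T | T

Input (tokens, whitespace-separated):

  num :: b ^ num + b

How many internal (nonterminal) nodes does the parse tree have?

13

[E [E [T [F [P num]]]] :: [T [F [P b]] ^ [T [F [F [P num]] + [P b]]]]]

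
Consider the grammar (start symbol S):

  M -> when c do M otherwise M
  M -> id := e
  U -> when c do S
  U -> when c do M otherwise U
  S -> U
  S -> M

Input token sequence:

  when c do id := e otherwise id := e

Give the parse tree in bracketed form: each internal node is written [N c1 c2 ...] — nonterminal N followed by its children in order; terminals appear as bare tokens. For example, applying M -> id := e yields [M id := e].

[S [M when c do [M id := e] otherwise [M id := e]]]

S
M
when c do M otherwise M
when c do id := e otherwise M
when c do id := e otherwise id := e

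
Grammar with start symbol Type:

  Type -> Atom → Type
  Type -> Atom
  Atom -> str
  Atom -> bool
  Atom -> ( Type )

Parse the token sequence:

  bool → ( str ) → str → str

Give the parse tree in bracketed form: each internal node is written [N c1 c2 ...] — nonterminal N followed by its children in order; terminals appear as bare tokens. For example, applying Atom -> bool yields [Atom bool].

[Type [Atom bool] → [Type [Atom ( [Type [Atom str]] )] → [Type [Atom str] → [Type [Atom str]]]]]

Type
Atom → Type
bool → Type
bool → Atom → Type
bool → ( Type ) → Type
bool → ( Atom ) → Type
bool → ( str ) → Type
bool → ( str ) → Atom → Type
bool → ( str ) → str → Type
bool → ( str ) → str → Atom
bool → ( str ) → str → str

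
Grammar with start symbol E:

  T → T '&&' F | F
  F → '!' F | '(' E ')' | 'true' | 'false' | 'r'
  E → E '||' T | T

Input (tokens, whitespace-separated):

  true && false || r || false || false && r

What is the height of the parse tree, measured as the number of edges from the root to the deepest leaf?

[E [E [E [E [T [T [F true]] && [F false]]] || [T [F r]]] || [T [F false]]] || [T [T [F false]] && [F r]]]

7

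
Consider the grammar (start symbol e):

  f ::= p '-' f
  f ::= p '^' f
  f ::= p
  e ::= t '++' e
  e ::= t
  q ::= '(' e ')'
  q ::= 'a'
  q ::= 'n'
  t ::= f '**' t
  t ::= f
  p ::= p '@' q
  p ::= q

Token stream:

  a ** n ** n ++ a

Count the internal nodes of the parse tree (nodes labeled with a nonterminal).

18

[e [t [f [p [q a]]] ** [t [f [p [q n]]] ** [t [f [p [q n]]]]]] ++ [e [t [f [p [q a]]]]]]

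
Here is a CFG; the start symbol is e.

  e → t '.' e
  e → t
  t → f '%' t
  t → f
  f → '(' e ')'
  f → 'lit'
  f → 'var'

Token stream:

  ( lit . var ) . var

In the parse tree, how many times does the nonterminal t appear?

[e [t [f ( [e [t [f lit]] . [e [t [f var]]]] )]] . [e [t [f var]]]]

4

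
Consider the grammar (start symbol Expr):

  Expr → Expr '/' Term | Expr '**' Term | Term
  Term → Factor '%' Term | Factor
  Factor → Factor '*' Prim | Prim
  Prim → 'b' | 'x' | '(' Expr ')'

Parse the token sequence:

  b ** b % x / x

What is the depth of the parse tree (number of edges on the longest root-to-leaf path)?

[Expr [Expr [Expr [Term [Factor [Prim b]]]] ** [Term [Factor [Prim b]] % [Term [Factor [Prim x]]]]] / [Term [Factor [Prim x]]]]

6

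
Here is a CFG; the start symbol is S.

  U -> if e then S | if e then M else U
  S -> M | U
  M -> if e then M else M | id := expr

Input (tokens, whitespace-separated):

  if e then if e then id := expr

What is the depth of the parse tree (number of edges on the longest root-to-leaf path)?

6

[S [U if e then [S [U if e then [S [M id := expr]]]]]]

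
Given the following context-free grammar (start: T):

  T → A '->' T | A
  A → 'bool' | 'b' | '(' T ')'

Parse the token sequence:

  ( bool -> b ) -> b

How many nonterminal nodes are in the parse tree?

[T [A ( [T [A bool] -> [T [A b]]] )] -> [T [A b]]]

8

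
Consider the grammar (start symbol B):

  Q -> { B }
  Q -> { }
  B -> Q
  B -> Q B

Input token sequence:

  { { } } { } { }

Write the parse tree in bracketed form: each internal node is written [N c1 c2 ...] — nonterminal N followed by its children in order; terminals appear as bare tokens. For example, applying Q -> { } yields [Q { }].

[B [Q { [B [Q { }]] }] [B [Q { }] [B [Q { }]]]]

B
Q B
{ B } B
{ Q } B
{ { } } B
{ { } } Q B
{ { } } { } B
{ { } } { } Q
{ { } } { } { }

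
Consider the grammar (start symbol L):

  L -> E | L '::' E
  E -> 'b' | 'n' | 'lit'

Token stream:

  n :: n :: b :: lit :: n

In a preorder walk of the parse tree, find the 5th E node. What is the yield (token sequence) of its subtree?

[L [L [L [L [L [E n]] :: [E n]] :: [E b]] :: [E lit]] :: [E n]]

n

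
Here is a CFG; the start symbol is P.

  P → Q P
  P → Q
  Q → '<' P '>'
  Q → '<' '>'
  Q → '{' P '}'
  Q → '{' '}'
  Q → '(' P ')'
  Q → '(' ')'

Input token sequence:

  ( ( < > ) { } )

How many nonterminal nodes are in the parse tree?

8

[P [Q ( [P [Q ( [P [Q < >]] )] [P [Q { }]]] )]]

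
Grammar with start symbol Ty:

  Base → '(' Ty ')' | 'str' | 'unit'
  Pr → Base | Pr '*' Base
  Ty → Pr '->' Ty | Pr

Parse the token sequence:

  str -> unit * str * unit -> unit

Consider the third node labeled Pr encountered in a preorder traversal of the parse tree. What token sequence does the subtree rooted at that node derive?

unit * str

[Ty [Pr [Base str]] -> [Ty [Pr [Pr [Pr [Base unit]] * [Base str]] * [Base unit]] -> [Ty [Pr [Base unit]]]]]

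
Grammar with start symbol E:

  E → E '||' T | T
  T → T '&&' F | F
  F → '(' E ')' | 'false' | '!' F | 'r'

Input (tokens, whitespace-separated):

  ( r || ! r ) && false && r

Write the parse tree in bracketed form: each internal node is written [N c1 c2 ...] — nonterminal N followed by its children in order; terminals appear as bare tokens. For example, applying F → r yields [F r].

E
T
T && F
T && F && F
F && F && F
( E ) && F && F
( E || T ) && F && F
( T || T ) && F && F
( F || T ) && F && F
( r || T ) && F && F
( r || F ) && F && F
( r || ! F ) && F && F
( r || ! r ) && F && F
( r || ! r ) && false && F
( r || ! r ) && false && r

[E [T [T [T [F ( [E [E [T [F r]]] || [T [F ! [F r]]]] )]] && [F false]] && [F r]]]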